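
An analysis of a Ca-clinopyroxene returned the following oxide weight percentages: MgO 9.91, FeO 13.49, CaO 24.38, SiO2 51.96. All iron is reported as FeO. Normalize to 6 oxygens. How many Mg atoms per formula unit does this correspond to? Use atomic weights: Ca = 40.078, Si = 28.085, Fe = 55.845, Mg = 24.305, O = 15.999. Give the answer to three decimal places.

MgO (M=40.304): mol = 0.24588; Mg = 0.24588, O = 0.24588.
FeO (M=71.844): mol = 0.18777; Fe = 0.18777, O = 0.18777.
CaO (M=56.077): mol = 0.43476; Ca = 0.43476, O = 0.43476.
SiO2 (M=60.083): mol = 0.86480; Si = 0.86480, O = 1.72960.
ΣO = 2.59801; factor = 6/ΣO = 2.30946.
Mg apfu = 0.24588 × 2.30946 = 0.568.

0.568 Mg apfu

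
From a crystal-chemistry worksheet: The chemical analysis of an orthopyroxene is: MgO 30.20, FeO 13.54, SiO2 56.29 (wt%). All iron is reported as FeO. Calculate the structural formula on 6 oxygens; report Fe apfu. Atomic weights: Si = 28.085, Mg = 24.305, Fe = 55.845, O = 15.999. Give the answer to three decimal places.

30.20 wt% MgO ÷ 40.304 g/mol = 0.74931 mol, giving 0.74931 Mg and 0.74931 O.
13.54 wt% FeO ÷ 71.844 g/mol = 0.18846 mol, giving 0.18846 Fe and 0.18846 O.
56.29 wt% SiO2 ÷ 60.083 g/mol = 0.93687 mol, giving 0.93687 Si and 1.87374 O.
Oxygen sums to 2.81151; scaling by 6/2.81151 = 2.13408 puts the formula on 6 O.
Fe: 0.18846 × 2.13408 = 0.402 atoms per formula unit.

0.402 Fe apfu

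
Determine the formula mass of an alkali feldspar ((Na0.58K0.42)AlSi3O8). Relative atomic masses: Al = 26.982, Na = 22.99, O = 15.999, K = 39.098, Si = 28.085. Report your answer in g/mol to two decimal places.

268.98 g/mol

M = 0.58(22.99) + 0.42(39.098) + 1(26.982) + 3(28.085) + 8(15.999)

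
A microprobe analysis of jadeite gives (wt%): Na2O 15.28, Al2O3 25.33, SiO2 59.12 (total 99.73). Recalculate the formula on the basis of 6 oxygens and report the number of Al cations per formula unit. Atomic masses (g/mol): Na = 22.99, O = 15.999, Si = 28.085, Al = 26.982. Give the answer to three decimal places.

1.007 Al apfu

Na2O (M=61.979): mol = 0.24654; Na = 0.49308, O = 0.24654.
Al2O3 (M=101.961): mol = 0.24843; Al = 0.49686, O = 0.74529.
SiO2 (M=60.083): mol = 0.98397; Si = 0.98397, O = 1.96794.
ΣO = 2.95977; factor = 6/ΣO = 2.02718.
Al apfu = 0.49686 × 2.02718 = 1.007.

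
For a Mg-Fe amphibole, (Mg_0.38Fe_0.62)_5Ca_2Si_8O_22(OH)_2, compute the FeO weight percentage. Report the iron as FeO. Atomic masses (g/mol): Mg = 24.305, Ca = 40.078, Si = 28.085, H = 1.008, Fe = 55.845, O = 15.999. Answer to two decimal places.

Formula mass = 910.127 g/mol.
3.10 Fe → 3.1000 mol FeO per formula unit; M(FeO) = 71.844, so FeO mass = 222.716 g.
222.716/910.127 × 100 = 24.47 wt%.

24.47 wt%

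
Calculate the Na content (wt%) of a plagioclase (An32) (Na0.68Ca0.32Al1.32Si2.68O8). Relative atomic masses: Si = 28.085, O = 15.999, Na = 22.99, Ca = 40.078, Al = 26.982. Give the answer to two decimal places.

Formula mass = 0.68·22.99 + 0.32·40.078 + 1.32·26.982 + 2.68·28.085 + 8·15.999 = 267.334 g/mol, of which 15.633 g is Na.
So Na makes up 15.633/267.334 = 0.0585 of the mass, i.e. 5.85%.

5.85 wt%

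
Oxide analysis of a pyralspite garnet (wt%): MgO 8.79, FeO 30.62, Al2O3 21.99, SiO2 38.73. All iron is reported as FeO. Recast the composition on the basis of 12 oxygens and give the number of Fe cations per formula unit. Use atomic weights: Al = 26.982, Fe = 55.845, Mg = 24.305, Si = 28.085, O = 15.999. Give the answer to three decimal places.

MgO (M=40.304): mol = 0.21809; Mg = 0.21809, O = 0.21809.
FeO (M=71.844): mol = 0.42620; Fe = 0.42620, O = 0.42620.
Al2O3 (M=101.961): mol = 0.21567; Al = 0.43134, O = 0.64701.
SiO2 (M=60.083): mol = 0.64461; Si = 0.64461, O = 1.28922.
ΣO = 2.58052; factor = 12/ΣO = 4.65023.
Fe apfu = 0.42620 × 4.65023 = 1.982.

1.982 Fe apfu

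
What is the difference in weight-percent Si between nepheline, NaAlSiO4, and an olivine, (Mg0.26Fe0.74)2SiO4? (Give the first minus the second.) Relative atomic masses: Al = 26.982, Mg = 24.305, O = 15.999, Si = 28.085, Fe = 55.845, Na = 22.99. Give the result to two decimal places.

4.78 percentage points

M(NaAlSiO4) = 142.053 g/mol, so wt% Si = 28.085/142.053 × 100 = 19.77%.
M((Mg0.26Fe0.74)2SiO4) = 187.370 g/mol, so wt% Si = 28.085/187.370 × 100 = 14.99%.
19.77 − 14.99 = 4.78 pp.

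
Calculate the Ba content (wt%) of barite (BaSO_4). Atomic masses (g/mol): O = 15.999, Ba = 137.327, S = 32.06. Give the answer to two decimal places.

58.84 wt%

Molar mass of BaSO_4: 1×137.327 + 1×32.06 + 4×15.999 = 233.383 g/mol.
Mass of Ba per formula unit: 1 × 137.327 = 137.327 g.
Weight fraction Ba = 137.327 / 233.383 = 0.5884.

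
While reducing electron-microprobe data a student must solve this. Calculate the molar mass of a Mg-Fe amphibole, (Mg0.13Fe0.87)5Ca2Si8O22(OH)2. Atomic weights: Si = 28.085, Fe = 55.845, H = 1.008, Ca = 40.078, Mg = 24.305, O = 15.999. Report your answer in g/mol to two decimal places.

949.55 g/mol

The formula mass is the sum 0.65(24.305) + 4.35(55.845) + 2(40.078) + 8(28.085) + 24(15.999) + 2(1.008).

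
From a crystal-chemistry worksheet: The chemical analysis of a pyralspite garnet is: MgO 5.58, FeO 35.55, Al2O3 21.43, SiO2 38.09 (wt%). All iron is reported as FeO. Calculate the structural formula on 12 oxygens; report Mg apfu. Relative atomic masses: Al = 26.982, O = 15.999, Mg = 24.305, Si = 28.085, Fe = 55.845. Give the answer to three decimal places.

0.656 Mg apfu

MgO: 5.58/40.304 = 0.13845 mol → 0.13845 mol Mg, 0.13845 mol O.
FeO: 35.55/71.844 = 0.49482 mol → 0.49482 mol Fe, 0.49482 mol O.
Al2O3: 21.43/101.961 = 0.21018 mol → 0.42036 mol Al, 0.63054 mol O.
SiO2: 38.09/60.083 = 0.63396 mol → 0.63396 mol Si, 1.26792 mol O.
Total oxygen = 2.53173 mol. Normalization factor = 12/2.53173 = 4.73984.
Mg per 12 O = 0.13845 × 4.73984 = 0.656.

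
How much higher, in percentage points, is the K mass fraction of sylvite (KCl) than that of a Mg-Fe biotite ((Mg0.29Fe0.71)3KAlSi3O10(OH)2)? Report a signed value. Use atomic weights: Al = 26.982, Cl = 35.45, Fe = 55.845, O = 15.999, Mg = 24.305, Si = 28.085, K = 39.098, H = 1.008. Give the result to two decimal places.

M(KCl) = 74.548 g/mol, so wt% K = 39.098/74.548 × 100 = 52.45%.
M((Mg0.29Fe0.71)3KAlSi3O10(OH)2) = 484.434 g/mol, so wt% K = 39.098/484.434 × 100 = 8.07%.
52.45 − 8.07 = 44.38 pp.

44.38 percentage points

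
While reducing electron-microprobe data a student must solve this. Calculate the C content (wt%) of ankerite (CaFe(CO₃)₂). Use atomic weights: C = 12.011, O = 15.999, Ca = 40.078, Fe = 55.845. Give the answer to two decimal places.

11.12 wt%

M(CaFe(CO₃)₂) = 215.939 g/mol.
C contributes 2 × 12.011 = 24.022 g per mole.
24.022/215.939 = 0.1112 → 11.12%.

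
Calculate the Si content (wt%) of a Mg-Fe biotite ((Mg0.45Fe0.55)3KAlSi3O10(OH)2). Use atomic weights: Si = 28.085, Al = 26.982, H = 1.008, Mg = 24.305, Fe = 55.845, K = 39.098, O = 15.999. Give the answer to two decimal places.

17.95 wt%

Formula mass = 1.35×24.305 + 1.65×55.845 + 1×39.098 + 1×26.982 + 3×28.085 + 12×15.999 + 2×1.008 = 469.295 g/mol, of which 84.255 g is Si.
So Si makes up 84.255/469.295 = 0.1795 of the mass, i.e. 17.95%.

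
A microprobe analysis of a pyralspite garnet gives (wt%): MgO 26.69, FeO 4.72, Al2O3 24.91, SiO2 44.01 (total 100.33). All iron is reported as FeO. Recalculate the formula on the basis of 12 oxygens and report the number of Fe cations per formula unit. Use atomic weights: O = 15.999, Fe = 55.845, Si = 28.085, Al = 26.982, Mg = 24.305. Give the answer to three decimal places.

0.269 Fe apfu

MgO: 26.69/40.304 = 0.66222 mol → 0.66222 mol Mg, 0.66222 mol O.
FeO: 4.72/71.844 = 0.06570 mol → 0.06570 mol Fe, 0.06570 mol O.
Al2O3: 24.91/101.961 = 0.24431 mol → 0.48862 mol Al, 0.73293 mol O.
SiO2: 44.01/60.083 = 0.73249 mol → 0.73249 mol Si, 1.46498 mol O.
Total oxygen = 2.92583 mol. Normalization factor = 12/2.92583 = 4.10140.
Fe per 12 O = 0.06570 × 4.10140 = 0.269.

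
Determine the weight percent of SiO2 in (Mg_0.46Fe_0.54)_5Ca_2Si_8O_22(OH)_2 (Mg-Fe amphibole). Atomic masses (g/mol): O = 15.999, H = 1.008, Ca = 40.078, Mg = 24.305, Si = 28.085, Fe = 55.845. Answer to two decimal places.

Formula mass = 897.511 g/mol.
8 Si → 8.0000 mol SiO2 per formula unit; M(SiO2) = 60.083, so SiO2 mass = 480.664 g.
480.664/897.511 × 100 = 53.56 wt%.

53.56 wt%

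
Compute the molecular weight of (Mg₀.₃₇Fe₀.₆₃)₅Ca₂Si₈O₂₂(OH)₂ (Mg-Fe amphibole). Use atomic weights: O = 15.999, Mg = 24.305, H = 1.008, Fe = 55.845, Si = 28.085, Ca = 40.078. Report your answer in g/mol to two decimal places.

The formula mass is the sum 1.85*24.305 + 3.15*55.845 + 2*40.078 + 8*28.085 + 24*15.999 + 2*1.008.

911.70 g/mol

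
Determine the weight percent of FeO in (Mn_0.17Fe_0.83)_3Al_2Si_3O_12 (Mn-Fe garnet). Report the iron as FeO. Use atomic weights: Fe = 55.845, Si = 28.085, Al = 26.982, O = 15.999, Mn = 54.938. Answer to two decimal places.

Molar mass of (Mn_0.17Fe_0.83)_3Al_2Si_3O_12 = 0.51·54.938 + 2.49·55.845 + 2·26.982 + 3·28.085 + 12·15.999 = 497.279 g/mol.
Each formula unit contains 2.49 Fe, equivalent to 2.49/1 = 2.4900 mol FeO.
M(FeO) = 1×55.845 + 1×15.999 = 71.844 g/mol.
Mass of FeO per formula unit = 2.4900 × 71.844 = 178.892 g.
FeO wt% = 178.892 / 497.279 × 100 = 35.97%.

35.97 wt%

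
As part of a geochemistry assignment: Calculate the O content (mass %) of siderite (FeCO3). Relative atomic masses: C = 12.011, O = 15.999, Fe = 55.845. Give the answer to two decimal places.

41.43 mass %

M(FeCO3) = 115.853 g/mol.
O contributes 3 × 15.999 = 47.997 g per mole.
47.997/115.853 = 0.4143 → 41.43%.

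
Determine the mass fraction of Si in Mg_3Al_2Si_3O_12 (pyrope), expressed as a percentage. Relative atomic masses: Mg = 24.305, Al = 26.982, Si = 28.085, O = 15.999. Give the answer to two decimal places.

Formula mass = 3·24.305 + 2·26.982 + 3·28.085 + 12·15.999 = 403.122 g/mol, of which 84.255 g is Si.
So Si makes up 84.255/403.122 = 0.2090 of the mass, i.e. 20.90%.

20.90 wt%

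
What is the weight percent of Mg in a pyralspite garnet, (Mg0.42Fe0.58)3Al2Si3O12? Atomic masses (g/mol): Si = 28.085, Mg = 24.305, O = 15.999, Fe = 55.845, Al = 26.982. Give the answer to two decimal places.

6.69 wt%

Formula mass = 1.26*24.305 + 1.74*55.845 + 2*26.982 + 3*28.085 + 12*15.999 = 458.002 g/mol, of which 30.624 g is Mg.
So Mg makes up 30.624/458.002 = 0.0669 of the mass, i.e. 6.69%.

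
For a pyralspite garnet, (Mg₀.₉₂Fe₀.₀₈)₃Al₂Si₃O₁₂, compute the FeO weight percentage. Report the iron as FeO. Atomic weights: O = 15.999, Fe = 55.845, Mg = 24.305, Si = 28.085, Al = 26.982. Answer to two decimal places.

4.20 wt%

Molar mass of (Mg₀.₉₂Fe₀.₀₈)₃Al₂Si₃O₁₂ = 2.76·24.305 + 0.24·55.845 + 2·26.982 + 3·28.085 + 12·15.999 = 410.692 g/mol.
Each formula unit contains 0.24 Fe, equivalent to 0.24/1 = 0.2400 mol FeO.
M(FeO) = 1×55.845 + 1×15.999 = 71.844 g/mol.
Mass of FeO per formula unit = 0.2400 × 71.844 = 17.243 g.
FeO wt% = 17.243 / 410.692 × 100 = 4.20%.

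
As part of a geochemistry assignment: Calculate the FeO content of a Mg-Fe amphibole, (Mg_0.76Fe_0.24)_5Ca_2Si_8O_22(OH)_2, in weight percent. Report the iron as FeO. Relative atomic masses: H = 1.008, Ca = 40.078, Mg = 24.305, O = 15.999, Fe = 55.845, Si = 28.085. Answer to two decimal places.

Molar mass of (Mg_0.76Fe_0.24)_5Ca_2Si_8O_22(OH)_2 = 3.80×24.305 + 1.20×55.845 + 2×40.078 + 8×28.085 + 24×15.999 + 2×1.008 = 850.201 g/mol.
Each formula unit contains 1.20 Fe, equivalent to 1.20/1 = 1.2000 mol FeO.
M(FeO) = 1×55.845 + 1×15.999 = 71.844 g/mol.
Mass of FeO per formula unit = 1.2000 × 71.844 = 86.213 g.
FeO wt% = 86.213 / 850.201 × 100 = 10.14%.

10.14 wt%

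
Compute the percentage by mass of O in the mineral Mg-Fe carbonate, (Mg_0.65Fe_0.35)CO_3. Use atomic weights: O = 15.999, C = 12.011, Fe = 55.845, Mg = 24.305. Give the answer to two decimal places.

50.34 weight percent

M((Mg_0.65Fe_0.35)CO_3) = 95.352 g/mol.
O contributes 3 × 15.999 = 47.997 g per mole.
47.997/95.352 = 0.5034 → 50.34%.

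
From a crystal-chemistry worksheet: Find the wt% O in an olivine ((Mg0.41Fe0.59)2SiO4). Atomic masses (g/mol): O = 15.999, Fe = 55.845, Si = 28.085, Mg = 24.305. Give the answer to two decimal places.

Formula mass = 0.82*24.305 + 1.18*55.845 + 1*28.085 + 4*15.999 = 177.908 g/mol, of which 63.996 g is O.
So O makes up 63.996/177.908 = 0.3597 of the mass, i.e. 35.97%.

35.97 wt%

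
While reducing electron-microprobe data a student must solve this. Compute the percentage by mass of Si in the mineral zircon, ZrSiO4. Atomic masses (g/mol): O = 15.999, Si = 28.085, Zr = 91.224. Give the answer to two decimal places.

15.32 wt%

Molar mass of ZrSiO4: 1×91.224 + 1×28.085 + 4×15.999 = 183.305 g/mol.
Mass of Si per formula unit: 1 × 28.085 = 28.085 g.
Weight fraction Si = 28.085 / 183.305 = 0.1532.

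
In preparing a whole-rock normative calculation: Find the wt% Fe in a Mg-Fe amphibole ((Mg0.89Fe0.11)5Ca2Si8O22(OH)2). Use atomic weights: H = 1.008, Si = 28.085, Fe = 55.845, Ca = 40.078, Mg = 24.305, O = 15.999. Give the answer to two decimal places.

3.70 weight percent

M((Mg0.89Fe0.11)5Ca2Si8O22(OH)2) = 829.700 g/mol.
Fe contributes 0.55 × 55.845 = 30.715 g per mole.
30.715/829.700 = 0.0370 → 3.70%.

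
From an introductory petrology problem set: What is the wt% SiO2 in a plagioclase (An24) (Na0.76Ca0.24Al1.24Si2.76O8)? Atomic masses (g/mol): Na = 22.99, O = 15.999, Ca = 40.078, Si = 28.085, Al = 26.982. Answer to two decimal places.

Formula mass = 266.055 g/mol.
2.76 Si → 2.7600 mol SiO2 per formula unit; M(SiO2) = 60.083, so SiO2 mass = 165.829 g.
165.829/266.055 × 100 = 62.33 wt%.

62.33 wt%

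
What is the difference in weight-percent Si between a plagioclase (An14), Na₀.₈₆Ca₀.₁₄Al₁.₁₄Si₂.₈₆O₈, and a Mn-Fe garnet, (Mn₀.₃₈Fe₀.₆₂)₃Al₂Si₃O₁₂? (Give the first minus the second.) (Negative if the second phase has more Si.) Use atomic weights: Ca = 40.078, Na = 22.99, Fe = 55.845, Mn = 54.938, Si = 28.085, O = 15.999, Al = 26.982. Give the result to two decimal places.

Si in Na₀.₈₆Ca₀.₁₄Al₁.₁₄Si₂.₈₆O₈: molar mass 264.457 g/mol; 2.86×28.085 = 80.323 g → 30.37 wt%.
Si in (Mn₀.₃₈Fe₀.₆₂)₃Al₂Si₃O₁₂: molar mass 496.708 g/mol; 3×28.085 = 84.255 g → 16.96 wt%.
Difference = 30.37 − 16.96 = 13.41 percentage points.

13.41 percentage points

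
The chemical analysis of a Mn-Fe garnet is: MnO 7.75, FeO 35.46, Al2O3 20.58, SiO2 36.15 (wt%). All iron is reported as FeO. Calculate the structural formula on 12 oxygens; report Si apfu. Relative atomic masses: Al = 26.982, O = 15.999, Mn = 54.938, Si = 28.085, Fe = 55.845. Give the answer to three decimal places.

7.75 wt% MnO ÷ 70.937 g/mol = 0.10925 mol, giving 0.10925 Mn and 0.10925 O.
35.46 wt% FeO ÷ 71.844 g/mol = 0.49357 mol, giving 0.49357 Fe and 0.49357 O.
20.58 wt% Al2O3 ÷ 101.961 g/mol = 0.20184 mol, giving 0.40368 Al and 0.60552 O.
36.15 wt% SiO2 ÷ 60.083 g/mol = 0.60167 mol, giving 0.60167 Si and 1.20334 O.
Oxygen sums to 2.41168; scaling by 12/2.41168 = 4.97578 puts the formula on 12 O.
Si: 0.60167 × 4.97578 = 2.994 atoms per formula unit.

2.994 Si apfu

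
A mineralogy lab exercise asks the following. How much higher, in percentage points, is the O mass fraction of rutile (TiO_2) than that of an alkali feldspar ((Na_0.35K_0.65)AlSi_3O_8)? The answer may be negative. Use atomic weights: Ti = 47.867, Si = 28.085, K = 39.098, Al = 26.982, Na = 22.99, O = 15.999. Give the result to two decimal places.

-6.87 percentage points

M(TiO_2) = 79.865 g/mol, so wt% O = 31.998/79.865 × 100 = 40.07%.
M((Na_0.35K_0.65)AlSi_3O_8) = 272.689 g/mol, so wt% O = 127.992/272.689 × 100 = 46.94%.
40.07 − 46.94 = -6.87 pp.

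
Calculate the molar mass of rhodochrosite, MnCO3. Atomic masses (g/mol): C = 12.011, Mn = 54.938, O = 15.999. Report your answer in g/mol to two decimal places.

114.95 g/mol

The formula mass is the sum 1·54.938 + 1·12.011 + 3·15.999.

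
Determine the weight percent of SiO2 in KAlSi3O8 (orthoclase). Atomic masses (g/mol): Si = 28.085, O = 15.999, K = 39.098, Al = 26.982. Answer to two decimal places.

64.76 wt%

Molar mass of KAlSi3O8 = 1·39.098 + 1·26.982 + 3·28.085 + 8·15.999 = 278.327 g/mol.
Each formula unit contains 3 Si, equivalent to 3/1 = 3.0000 mol SiO2.
M(SiO2) = 1×28.085 + 2×15.999 = 60.083 g/mol.
Mass of SiO2 per formula unit = 3.0000 × 60.083 = 180.249 g.
SiO2 wt% = 180.249 / 278.327 × 100 = 64.76%.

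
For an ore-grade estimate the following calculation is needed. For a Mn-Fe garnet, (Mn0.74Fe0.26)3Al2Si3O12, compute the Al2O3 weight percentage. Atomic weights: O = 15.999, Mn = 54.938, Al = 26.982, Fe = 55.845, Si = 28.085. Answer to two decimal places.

Molar mass of (Mn0.74Fe0.26)3Al2Si3O12 = 2.22×54.938 + 0.78×55.845 + 2×26.982 + 3×28.085 + 12×15.999 = 495.728 g/mol.
Each formula unit contains 2 Al, equivalent to 2/2 = 1.0000 mol Al2O3.
M(Al2O3) = 2×26.982 + 3×15.999 = 101.961 g/mol.
Mass of Al2O3 per formula unit = 1.0000 × 101.961 = 101.961 g.
Al2O3 wt% = 101.961 / 495.728 × 100 = 20.57%.

20.57 wt%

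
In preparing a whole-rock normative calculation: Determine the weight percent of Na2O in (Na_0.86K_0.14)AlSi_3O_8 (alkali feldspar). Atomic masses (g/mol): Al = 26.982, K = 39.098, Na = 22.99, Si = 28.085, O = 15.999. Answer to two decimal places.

Formula mass = 264.474 g/mol.
0.86 Na → 0.4300 mol Na2O per formula unit; M(Na2O) = 61.979, so Na2O mass = 26.651 g.
26.651/264.474 × 100 = 10.08 wt%.

10.08 wt%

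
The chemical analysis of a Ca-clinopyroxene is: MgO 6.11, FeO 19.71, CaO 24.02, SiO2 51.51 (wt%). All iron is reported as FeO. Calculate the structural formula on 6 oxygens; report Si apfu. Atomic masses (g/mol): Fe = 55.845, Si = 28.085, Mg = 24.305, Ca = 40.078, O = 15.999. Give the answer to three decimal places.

MgO: 6.11/40.304 = 0.15160 mol → 0.15160 mol Mg, 0.15160 mol O.
FeO: 19.71/71.844 = 0.27434 mol → 0.27434 mol Fe, 0.27434 mol O.
CaO: 24.02/56.077 = 0.42834 mol → 0.42834 mol Ca, 0.42834 mol O.
SiO2: 51.51/60.083 = 0.85731 mol → 0.85731 mol Si, 1.71462 mol O.
Total oxygen = 2.56890 mol. Normalization factor = 6/2.56890 = 2.33563.
Si per 6 O = 0.85731 × 2.33563 = 2.002.

2.002 Si apfu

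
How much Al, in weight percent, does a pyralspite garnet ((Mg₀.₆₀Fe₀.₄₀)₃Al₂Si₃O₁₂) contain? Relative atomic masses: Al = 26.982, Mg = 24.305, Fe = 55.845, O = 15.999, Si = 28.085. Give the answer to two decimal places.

12.24 weight percent

Formula mass = 1.80*24.305 + 1.20*55.845 + 2*26.982 + 3*28.085 + 12*15.999 = 440.970 g/mol, of which 53.964 g is Al.
So Al makes up 53.964/440.970 = 0.1224 of the mass, i.e. 12.24%.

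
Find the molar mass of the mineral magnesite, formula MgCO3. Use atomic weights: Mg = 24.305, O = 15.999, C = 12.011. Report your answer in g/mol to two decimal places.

Mg: 1 × 24.305 = 24.3050
C: 1 × 12.011 = 12.0110
O: 3 × 15.999 = 47.9970
Summing the contributions gives the formula mass.

84.31 g/mol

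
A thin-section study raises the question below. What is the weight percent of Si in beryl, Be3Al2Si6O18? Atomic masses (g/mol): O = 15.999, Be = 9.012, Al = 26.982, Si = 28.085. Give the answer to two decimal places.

31.35 wt%

M(Be3Al2Si6O18) = 537.492 g/mol.
Si contributes 6 × 28.085 = 168.510 g per mole.
168.510/537.492 = 0.3135 → 31.35%.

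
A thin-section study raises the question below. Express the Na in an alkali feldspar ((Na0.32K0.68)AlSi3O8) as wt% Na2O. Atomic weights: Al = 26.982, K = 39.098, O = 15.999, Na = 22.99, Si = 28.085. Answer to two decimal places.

3.63 wt%

Molar mass of (Na0.32K0.68)AlSi3O8 = 0.32*22.99 + 0.68*39.098 + 1*26.982 + 3*28.085 + 8*15.999 = 273.172 g/mol.
Each formula unit contains 0.32 Na, equivalent to 0.32/2 = 0.1600 mol Na2O.
M(Na2O) = 2×22.99 + 1×15.999 = 61.979 g/mol.
Mass of Na2O per formula unit = 0.1600 × 61.979 = 9.917 g.
Na2O wt% = 9.917 / 273.172 × 100 = 3.63%.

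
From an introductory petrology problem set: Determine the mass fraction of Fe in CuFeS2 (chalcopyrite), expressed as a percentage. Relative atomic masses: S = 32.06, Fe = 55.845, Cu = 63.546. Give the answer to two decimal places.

30.43 weight percent

Formula mass = 1×63.546 + 1×55.845 + 2×32.06 = 183.511 g/mol, of which 55.845 g is Fe.
So Fe makes up 55.845/183.511 = 0.3043 of the mass, i.e. 30.43%.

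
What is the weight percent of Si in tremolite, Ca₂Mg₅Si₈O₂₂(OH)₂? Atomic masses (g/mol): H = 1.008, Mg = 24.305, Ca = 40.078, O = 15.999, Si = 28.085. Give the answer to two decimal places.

M(Ca₂Mg₅Si₈O₂₂(OH)₂) = 812.353 g/mol.
Si contributes 8 × 28.085 = 224.680 g per mole.
224.680/812.353 = 0.2766 → 27.66%.

27.66 wt%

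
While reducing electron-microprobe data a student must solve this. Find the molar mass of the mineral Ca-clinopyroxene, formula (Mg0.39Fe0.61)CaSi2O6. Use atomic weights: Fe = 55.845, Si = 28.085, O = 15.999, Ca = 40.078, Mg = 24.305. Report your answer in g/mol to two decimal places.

235.79 g/mol

M = 0.39(24.305) + 0.61(55.845) + 1(40.078) + 2(28.085) + 6(15.999)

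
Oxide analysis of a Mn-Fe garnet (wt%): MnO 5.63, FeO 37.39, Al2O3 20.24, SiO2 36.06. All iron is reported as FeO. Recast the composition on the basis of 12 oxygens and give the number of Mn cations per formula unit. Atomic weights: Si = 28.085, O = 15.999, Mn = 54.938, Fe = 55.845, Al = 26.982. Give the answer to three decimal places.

MnO (M=70.937): mol = 0.07937; Mn = 0.07937, O = 0.07937.
FeO (M=71.844): mol = 0.52043; Fe = 0.52043, O = 0.52043.
Al2O3 (M=101.961): mol = 0.19851; Al = 0.39702, O = 0.59553.
SiO2 (M=60.083): mol = 0.60017; Si = 0.60017, O = 1.20034.
ΣO = 2.39567; factor = 12/ΣO = 5.00904.
Mn apfu = 0.07937 × 5.00904 = 0.398.

0.398 Mn apfu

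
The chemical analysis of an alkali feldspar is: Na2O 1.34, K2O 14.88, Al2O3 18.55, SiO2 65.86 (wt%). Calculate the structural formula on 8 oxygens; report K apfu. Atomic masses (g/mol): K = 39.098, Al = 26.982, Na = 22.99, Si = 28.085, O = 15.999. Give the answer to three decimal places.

1.34 wt% Na2O ÷ 61.979 g/mol = 0.02162 mol, giving 0.04324 Na and 0.02162 O.
14.88 wt% K2O ÷ 94.195 g/mol = 0.15797 mol, giving 0.31594 K and 0.15797 O.
18.55 wt% Al2O3 ÷ 101.961 g/mol = 0.18193 mol, giving 0.36386 Al and 0.54579 O.
65.86 wt% SiO2 ÷ 60.083 g/mol = 1.09615 mol, giving 1.09615 Si and 2.19230 O.
Oxygen sums to 2.91768; scaling by 8/2.91768 = 2.74190 puts the formula on 8 O.
K: 0.31594 × 2.74190 = 0.866 atoms per formula unit.

0.866 K apfu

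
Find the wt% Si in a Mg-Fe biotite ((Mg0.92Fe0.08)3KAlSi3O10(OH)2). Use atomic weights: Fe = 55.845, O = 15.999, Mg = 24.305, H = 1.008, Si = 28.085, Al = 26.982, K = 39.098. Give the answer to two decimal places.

Formula mass = 2.76*24.305 + 0.24*55.845 + 1*39.098 + 1*26.982 + 3*28.085 + 12*15.999 + 2*1.008 = 424.824 g/mol, of which 84.255 g is Si.
So Si makes up 84.255/424.824 = 0.1983 of the mass, i.e. 19.83%.

19.83 wt%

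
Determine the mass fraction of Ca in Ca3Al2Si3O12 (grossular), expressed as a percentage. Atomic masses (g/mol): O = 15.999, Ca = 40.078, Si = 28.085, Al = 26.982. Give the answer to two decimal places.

Molar mass of Ca3Al2Si3O12: 3*40.078 + 2*26.982 + 3*28.085 + 12*15.999 = 450.441 g/mol.
Mass of Ca per formula unit: 3 × 40.078 = 120.234 g.
Weight fraction Ca = 120.234 / 450.441 = 0.2669.

26.69 weight percent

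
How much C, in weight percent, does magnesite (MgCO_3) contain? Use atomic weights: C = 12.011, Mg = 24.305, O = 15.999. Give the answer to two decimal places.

Molar mass of MgCO_3: 1·24.305 + 1·12.011 + 3·15.999 = 84.313 g/mol.
Mass of C per formula unit: 1 × 12.011 = 12.011 g.
Weight fraction C = 12.011 / 84.313 = 0.1425.

14.25 weight percent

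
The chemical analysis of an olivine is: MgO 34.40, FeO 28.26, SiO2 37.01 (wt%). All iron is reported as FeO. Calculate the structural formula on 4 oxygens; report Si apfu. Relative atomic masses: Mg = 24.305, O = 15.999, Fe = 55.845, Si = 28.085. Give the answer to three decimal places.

0.994 Si apfu

MgO: 34.40/40.304 = 0.85351 mol → 0.85351 mol Mg, 0.85351 mol O.
FeO: 28.26/71.844 = 0.39335 mol → 0.39335 mol Fe, 0.39335 mol O.
SiO2: 37.01/60.083 = 0.61598 mol → 0.61598 mol Si, 1.23196 mol O.
Total oxygen = 2.47882 mol. Normalization factor = 4/2.47882 = 1.61367.
Si per 4 O = 0.61598 × 1.61367 = 0.994.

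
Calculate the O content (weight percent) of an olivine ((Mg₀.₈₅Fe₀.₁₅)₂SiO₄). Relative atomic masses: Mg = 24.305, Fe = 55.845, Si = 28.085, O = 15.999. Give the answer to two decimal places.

Formula mass = 1.70×24.305 + 0.30×55.845 + 1×28.085 + 4×15.999 = 150.153 g/mol, of which 63.996 g is O.
So O makes up 63.996/150.153 = 0.4262 of the mass, i.e. 42.62%.

42.62 weight percent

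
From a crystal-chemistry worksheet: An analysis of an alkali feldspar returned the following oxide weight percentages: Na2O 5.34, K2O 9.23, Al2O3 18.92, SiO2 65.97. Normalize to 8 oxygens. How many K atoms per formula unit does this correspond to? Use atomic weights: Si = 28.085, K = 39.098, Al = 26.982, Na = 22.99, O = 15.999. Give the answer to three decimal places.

0.534 K apfu

Na2O (M=61.979): mol = 0.08616; Na = 0.17232, O = 0.08616.
K2O (M=94.195): mol = 0.09799; K = 0.19598, O = 0.09799.
Al2O3 (M=101.961): mol = 0.18556; Al = 0.37112, O = 0.55668.
SiO2 (M=60.083): mol = 1.09798; Si = 1.09798, O = 2.19596.
ΣO = 2.93679; factor = 8/ΣO = 2.72406.
K apfu = 0.19598 × 2.72406 = 0.534.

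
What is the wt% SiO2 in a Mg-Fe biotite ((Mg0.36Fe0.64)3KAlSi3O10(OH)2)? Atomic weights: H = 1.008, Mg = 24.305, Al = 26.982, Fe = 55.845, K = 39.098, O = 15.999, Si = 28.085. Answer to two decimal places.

Formula mass = 477.811 g/mol.
3 Si → 3.0000 mol SiO2 per formula unit; M(SiO2) = 60.083, so SiO2 mass = 180.249 g.
180.249/477.811 × 100 = 37.72 wt%.

37.72 wt%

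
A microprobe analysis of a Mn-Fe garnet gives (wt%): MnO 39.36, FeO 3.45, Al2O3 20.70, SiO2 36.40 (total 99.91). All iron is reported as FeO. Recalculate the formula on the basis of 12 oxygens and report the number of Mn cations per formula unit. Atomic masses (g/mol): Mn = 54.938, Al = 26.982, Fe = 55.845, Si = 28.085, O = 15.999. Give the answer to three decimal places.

MnO (M=70.937): mol = 0.55486; Mn = 0.55486, O = 0.55486.
FeO (M=71.844): mol = 0.04802; Fe = 0.04802, O = 0.04802.
Al2O3 (M=101.961): mol = 0.20302; Al = 0.40604, O = 0.60906.
SiO2 (M=60.083): mol = 0.60583; Si = 0.60583, O = 1.21166.
ΣO = 2.42360; factor = 12/ΣO = 4.95131.
Mn apfu = 0.55486 × 4.95131 = 2.747.

2.747 Mn apfu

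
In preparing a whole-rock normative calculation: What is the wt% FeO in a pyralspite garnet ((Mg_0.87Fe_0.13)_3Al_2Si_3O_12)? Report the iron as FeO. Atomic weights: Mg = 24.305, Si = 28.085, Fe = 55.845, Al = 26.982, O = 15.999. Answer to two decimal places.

M((Mg_0.87Fe_0.13)_3Al_2Si_3O_12) = 415.423 g/mol; M(FeO) = 71.844 g/mol.
Moles FeO per formula unit = 0.39 Fe ÷ 1 = 0.3900.
FeO fraction = (0.3900 × 71.844) / 415.423 = 28.019/415.423 = 0.0674.

6.74 wt%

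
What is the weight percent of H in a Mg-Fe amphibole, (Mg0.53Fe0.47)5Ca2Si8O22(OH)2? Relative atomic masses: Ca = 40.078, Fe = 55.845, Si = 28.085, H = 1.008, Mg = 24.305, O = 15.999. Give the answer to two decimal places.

Formula mass = 2.65×24.305 + 2.35×55.845 + 2×40.078 + 8×28.085 + 24×15.999 + 2×1.008 = 886.472 g/mol, of which 2.016 g is H.
So H makes up 2.016/886.472 = 0.0023 of the mass, i.e. 0.23%.

0.23 weight percent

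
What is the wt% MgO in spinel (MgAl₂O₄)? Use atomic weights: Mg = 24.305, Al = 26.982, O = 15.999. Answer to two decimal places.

Formula mass = 142.265 g/mol.
1 Mg → 1.0000 mol MgO per formula unit; M(MgO) = 40.304, so MgO mass = 40.304 g.
40.304/142.265 × 100 = 28.33 wt%.

28.33 wt%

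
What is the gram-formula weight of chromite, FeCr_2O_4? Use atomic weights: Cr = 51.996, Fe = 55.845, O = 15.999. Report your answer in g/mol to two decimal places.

Fe: 1 × 55.845 = 55.8450
Cr: 2 × 51.996 = 103.9920
O: 4 × 15.999 = 63.9960
Summing the contributions gives the formula mass.

223.83 g/mol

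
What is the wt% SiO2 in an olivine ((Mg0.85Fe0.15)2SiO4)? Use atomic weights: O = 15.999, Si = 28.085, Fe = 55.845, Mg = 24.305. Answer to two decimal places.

M((Mg0.85Fe0.15)2SiO4) = 150.153 g/mol; M(SiO2) = 60.083 g/mol.
Moles SiO2 per formula unit = 1 Si ÷ 1 = 1.0000.
SiO2 fraction = (1.0000 × 60.083) / 150.153 = 60.083/150.153 = 0.4001.

40.01 wt%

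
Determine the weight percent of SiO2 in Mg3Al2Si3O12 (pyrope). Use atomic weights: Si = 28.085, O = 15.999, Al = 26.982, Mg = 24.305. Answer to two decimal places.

44.71 wt%

Formula mass = 403.122 g/mol.
3 Si → 3.0000 mol SiO2 per formula unit; M(SiO2) = 60.083, so SiO2 mass = 180.249 g.
180.249/403.122 × 100 = 44.71 wt%.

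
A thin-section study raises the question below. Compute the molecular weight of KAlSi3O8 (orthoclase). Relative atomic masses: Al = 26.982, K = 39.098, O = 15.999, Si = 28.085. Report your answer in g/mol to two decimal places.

278.33 g/mol

M = 1*39.098 + 1*26.982 + 3*28.085 + 8*15.999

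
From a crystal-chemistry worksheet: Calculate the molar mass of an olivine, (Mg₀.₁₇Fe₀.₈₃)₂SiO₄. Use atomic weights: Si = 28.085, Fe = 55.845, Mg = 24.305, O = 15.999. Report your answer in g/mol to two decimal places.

Mg: 0.34 × 24.305 = 8.2637
Fe: 1.66 × 55.845 = 92.7027
Si: 1 × 28.085 = 28.0850
O: 4 × 15.999 = 63.9960
Summing the contributions gives the formula mass.

193.05 g/mol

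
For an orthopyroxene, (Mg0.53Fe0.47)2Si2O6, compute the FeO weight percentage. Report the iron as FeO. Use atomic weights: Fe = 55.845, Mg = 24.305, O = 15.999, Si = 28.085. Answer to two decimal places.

29.31 wt%

Molar mass of (Mg0.53Fe0.47)2Si2O6 = 1.06·24.305 + 0.94·55.845 + 2·28.085 + 6·15.999 = 230.422 g/mol.
Each formula unit contains 0.94 Fe, equivalent to 0.94/1 = 0.9400 mol FeO.
M(FeO) = 1×55.845 + 1×15.999 = 71.844 g/mol.
Mass of FeO per formula unit = 0.9400 × 71.844 = 67.533 g.
FeO wt% = 67.533 / 230.422 × 100 = 29.31%.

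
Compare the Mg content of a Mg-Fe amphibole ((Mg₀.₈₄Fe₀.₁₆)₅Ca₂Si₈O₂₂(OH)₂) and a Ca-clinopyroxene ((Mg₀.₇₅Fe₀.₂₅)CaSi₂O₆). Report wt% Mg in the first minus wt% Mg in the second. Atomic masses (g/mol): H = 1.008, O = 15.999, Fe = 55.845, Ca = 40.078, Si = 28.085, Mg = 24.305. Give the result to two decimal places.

4.07 percentage points

M((Mg₀.₈₄Fe₀.₁₆)₅Ca₂Si₈O₂₂(OH)₂) = 837.585 g/mol, so wt% Mg = 102.081/837.585 × 100 = 12.19%.
M((Mg₀.₇₅Fe₀.₂₅)CaSi₂O₆) = 224.432 g/mol, so wt% Mg = 18.229/224.432 × 100 = 8.12%.
12.19 − 8.12 = 4.07 pp.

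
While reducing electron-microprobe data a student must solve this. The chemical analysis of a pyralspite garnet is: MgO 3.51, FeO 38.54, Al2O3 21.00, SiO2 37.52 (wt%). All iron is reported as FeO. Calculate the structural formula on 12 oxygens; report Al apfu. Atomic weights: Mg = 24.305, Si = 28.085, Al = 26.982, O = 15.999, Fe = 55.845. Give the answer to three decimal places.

3.51 wt% MgO ÷ 40.304 g/mol = 0.08709 mol, giving 0.08709 Mg and 0.08709 O.
38.54 wt% FeO ÷ 71.844 g/mol = 0.53644 mol, giving 0.53644 Fe and 0.53644 O.
21.00 wt% Al2O3 ÷ 101.961 g/mol = 0.20596 mol, giving 0.41192 Al and 0.61788 O.
37.52 wt% SiO2 ÷ 60.083 g/mol = 0.62447 mol, giving 0.62447 Si and 1.24894 O.
Oxygen sums to 2.49035; scaling by 12/2.49035 = 4.81860 puts the formula on 12 O.
Al: 0.41192 × 4.81860 = 1.985 atoms per formula unit.

1.985 Al apfu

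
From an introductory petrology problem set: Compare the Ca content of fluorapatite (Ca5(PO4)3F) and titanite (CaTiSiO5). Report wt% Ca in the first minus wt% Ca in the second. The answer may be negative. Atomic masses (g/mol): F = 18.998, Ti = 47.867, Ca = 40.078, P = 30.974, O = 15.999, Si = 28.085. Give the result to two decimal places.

19.29 percentage points

M(Ca5(PO4)3F) = 504.298 g/mol, so wt% Ca = 200.390/504.298 × 100 = 39.74%.
M(CaTiSiO5) = 196.025 g/mol, so wt% Ca = 40.078/196.025 × 100 = 20.45%.
39.74 − 20.45 = 19.29 pp.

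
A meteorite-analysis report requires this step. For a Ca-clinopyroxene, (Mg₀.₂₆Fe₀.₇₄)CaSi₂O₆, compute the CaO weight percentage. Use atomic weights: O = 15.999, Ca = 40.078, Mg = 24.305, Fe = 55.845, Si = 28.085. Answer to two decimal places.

23.38 wt%

Molar mass of (Mg₀.₂₆Fe₀.₇₄)CaSi₂O₆ = 0.26·24.305 + 0.74·55.845 + 1·40.078 + 2·28.085 + 6·15.999 = 239.887 g/mol.
Each formula unit contains 1 Ca, equivalent to 1/1 = 1.0000 mol CaO.
M(CaO) = 1×40.078 + 1×15.999 = 56.077 g/mol.
Mass of CaO per formula unit = 1.0000 × 56.077 = 56.077 g.
CaO wt% = 56.077 / 239.887 × 100 = 23.38%.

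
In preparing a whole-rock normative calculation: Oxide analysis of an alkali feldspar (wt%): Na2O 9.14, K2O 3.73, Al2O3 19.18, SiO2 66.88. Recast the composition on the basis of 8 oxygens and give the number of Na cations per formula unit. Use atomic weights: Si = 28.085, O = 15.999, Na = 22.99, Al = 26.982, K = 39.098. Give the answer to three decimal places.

0.792 Na apfu

9.14 wt% Na2O ÷ 61.979 g/mol = 0.14747 mol, giving 0.29494 Na and 0.14747 O.
3.73 wt% K2O ÷ 94.195 g/mol = 0.03960 mol, giving 0.07920 K and 0.03960 O.
19.18 wt% Al2O3 ÷ 101.961 g/mol = 0.18811 mol, giving 0.37622 Al and 0.56433 O.
66.88 wt% SiO2 ÷ 60.083 g/mol = 1.11313 mol, giving 1.11313 Si and 2.22626 O.
Oxygen sums to 2.97766; scaling by 8/2.97766 = 2.68667 puts the formula on 8 O.
Na: 0.29494 × 2.68667 = 0.792 atoms per formula unit.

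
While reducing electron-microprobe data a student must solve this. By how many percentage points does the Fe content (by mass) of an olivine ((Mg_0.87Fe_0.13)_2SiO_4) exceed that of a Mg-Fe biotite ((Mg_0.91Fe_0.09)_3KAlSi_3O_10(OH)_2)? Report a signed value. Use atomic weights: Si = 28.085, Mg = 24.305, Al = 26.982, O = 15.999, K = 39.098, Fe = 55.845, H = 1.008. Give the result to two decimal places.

Fe in (Mg_0.87Fe_0.13)_2SiO_4: molar mass 148.891 g/mol; 0.26×55.845 = 14.520 g → 9.75 wt%.
Fe in (Mg_0.91Fe_0.09)_3KAlSi_3O_10(OH)_2: molar mass 425.770 g/mol; 0.27×55.845 = 15.078 g → 3.54 wt%.
Difference = 9.75 − 3.54 = 6.21 percentage points.

6.21 percentage points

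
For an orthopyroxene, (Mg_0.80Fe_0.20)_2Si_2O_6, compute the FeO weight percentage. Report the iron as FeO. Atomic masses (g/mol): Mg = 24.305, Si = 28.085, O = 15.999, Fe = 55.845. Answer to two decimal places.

Molar mass of (Mg_0.80Fe_0.20)_2Si_2O_6 = 1.60*24.305 + 0.40*55.845 + 2*28.085 + 6*15.999 = 213.390 g/mol.
Each formula unit contains 0.40 Fe, equivalent to 0.40/1 = 0.4000 mol FeO.
M(FeO) = 1×55.845 + 1×15.999 = 71.844 g/mol.
Mass of FeO per formula unit = 0.4000 × 71.844 = 28.738 g.
FeO wt% = 28.738 / 213.390 × 100 = 13.47%.

13.47 wt%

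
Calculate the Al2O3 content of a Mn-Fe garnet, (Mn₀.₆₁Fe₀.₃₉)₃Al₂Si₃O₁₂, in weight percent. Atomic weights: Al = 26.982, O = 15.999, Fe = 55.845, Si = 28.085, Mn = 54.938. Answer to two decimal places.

20.55 wt%

Molar mass of (Mn₀.₆₁Fe₀.₃₉)₃Al₂Si₃O₁₂ = 1.83*54.938 + 1.17*55.845 + 2*26.982 + 3*28.085 + 12*15.999 = 496.082 g/mol.
Each formula unit contains 2 Al, equivalent to 2/2 = 1.0000 mol Al2O3.
M(Al2O3) = 2×26.982 + 3×15.999 = 101.961 g/mol.
Mass of Al2O3 per formula unit = 1.0000 × 101.961 = 101.961 g.
Al2O3 wt% = 101.961 / 496.082 × 100 = 20.55%.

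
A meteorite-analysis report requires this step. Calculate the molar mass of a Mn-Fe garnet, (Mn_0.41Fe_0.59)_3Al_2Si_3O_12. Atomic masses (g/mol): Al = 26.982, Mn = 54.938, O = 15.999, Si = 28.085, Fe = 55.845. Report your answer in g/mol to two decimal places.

496.63 g/mol

M = 1.23*54.938 + 1.77*55.845 + 2*26.982 + 3*28.085 + 12*15.999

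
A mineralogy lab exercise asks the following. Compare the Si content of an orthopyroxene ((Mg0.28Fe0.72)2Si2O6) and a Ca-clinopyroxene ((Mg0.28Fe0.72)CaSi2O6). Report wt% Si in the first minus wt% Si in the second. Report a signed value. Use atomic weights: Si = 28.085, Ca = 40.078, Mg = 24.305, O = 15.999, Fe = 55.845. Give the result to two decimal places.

-0.66 percentage points

M((Mg0.28Fe0.72)2Si2O6) = 246.192 g/mol, so wt% Si = 56.170/246.192 × 100 = 22.82%.
M((Mg0.28Fe0.72)CaSi2O6) = 239.256 g/mol, so wt% Si = 56.170/239.256 × 100 = 23.48%.
22.82 − 23.48 = -0.66 pp.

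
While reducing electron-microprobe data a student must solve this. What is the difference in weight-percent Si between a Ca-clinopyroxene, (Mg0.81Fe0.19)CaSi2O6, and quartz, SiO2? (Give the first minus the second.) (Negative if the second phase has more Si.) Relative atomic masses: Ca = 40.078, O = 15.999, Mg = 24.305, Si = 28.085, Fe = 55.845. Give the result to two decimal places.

M((Mg0.81Fe0.19)CaSi2O6) = 222.540 g/mol, so wt% Si = 56.170/222.540 × 100 = 25.24%.
M(SiO2) = 60.083 g/mol, so wt% Si = 28.085/60.083 × 100 = 46.74%.
25.24 − 46.74 = -21.50 pp.

-21.50 percentage points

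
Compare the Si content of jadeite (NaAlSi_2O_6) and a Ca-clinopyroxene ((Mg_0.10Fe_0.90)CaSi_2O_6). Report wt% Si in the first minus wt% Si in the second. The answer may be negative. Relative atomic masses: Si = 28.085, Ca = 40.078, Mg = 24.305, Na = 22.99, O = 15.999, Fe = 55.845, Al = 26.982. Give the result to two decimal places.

Si in NaAlSi_2O_6: molar mass 202.136 g/mol; 2×28.085 = 56.170 g → 27.79 wt%.
Si in (Mg_0.10Fe_0.90)CaSi_2O_6: molar mass 244.933 g/mol; 2×28.085 = 56.170 g → 22.93 wt%.
Difference = 27.79 − 22.93 = 4.86 percentage points.

4.86 percentage points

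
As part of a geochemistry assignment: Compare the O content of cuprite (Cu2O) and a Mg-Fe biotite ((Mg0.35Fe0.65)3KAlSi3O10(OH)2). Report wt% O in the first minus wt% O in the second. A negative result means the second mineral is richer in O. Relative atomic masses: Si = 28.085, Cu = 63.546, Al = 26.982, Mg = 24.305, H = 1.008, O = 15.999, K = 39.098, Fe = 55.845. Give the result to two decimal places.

O in Cu2O: molar mass 143.091 g/mol; 1×15.999 = 15.999 g → 11.18 wt%.
O in (Mg0.35Fe0.65)3KAlSi3O10(OH)2: molar mass 478.757 g/mol; 12×15.999 = 191.988 g → 40.10 wt%.
Difference = 11.18 − 40.10 = -28.92 percentage points.

-28.92 percentage points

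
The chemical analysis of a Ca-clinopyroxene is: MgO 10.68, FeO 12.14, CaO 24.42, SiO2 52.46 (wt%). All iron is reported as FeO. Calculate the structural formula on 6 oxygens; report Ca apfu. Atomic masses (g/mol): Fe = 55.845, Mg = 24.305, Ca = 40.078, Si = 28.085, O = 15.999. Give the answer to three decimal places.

0.999 Ca apfu

10.68 wt% MgO ÷ 40.304 g/mol = 0.26499 mol, giving 0.26499 Mg and 0.26499 O.
12.14 wt% FeO ÷ 71.844 g/mol = 0.16898 mol, giving 0.16898 Fe and 0.16898 O.
24.42 wt% CaO ÷ 56.077 g/mol = 0.43547 mol, giving 0.43547 Ca and 0.43547 O.
52.46 wt% SiO2 ÷ 60.083 g/mol = 0.87313 mol, giving 0.87313 Si and 1.74626 O.
Oxygen sums to 2.61570; scaling by 6/2.61570 = 2.29384 puts the formula on 6 O.
Ca: 0.43547 × 2.29384 = 0.999 atoms per formula unit.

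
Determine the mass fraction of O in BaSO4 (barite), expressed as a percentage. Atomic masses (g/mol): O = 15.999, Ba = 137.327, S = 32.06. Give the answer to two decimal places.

Molar mass of BaSO4: 1×137.327 + 1×32.06 + 4×15.999 = 233.383 g/mol.
Mass of O per formula unit: 4 × 15.999 = 63.996 g.
Weight fraction O = 63.996 / 233.383 = 0.2742.

27.42 mass %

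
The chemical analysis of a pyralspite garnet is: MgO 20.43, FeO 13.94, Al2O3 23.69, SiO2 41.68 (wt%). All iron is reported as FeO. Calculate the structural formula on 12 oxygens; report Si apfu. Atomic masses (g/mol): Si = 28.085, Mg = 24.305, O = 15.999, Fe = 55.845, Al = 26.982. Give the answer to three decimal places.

2.989 Si apfu

MgO (M=40.304): mol = 0.50690; Mg = 0.50690, O = 0.50690.
FeO (M=71.844): mol = 0.19403; Fe = 0.19403, O = 0.19403.
Al2O3 (M=101.961): mol = 0.23234; Al = 0.46468, O = 0.69702.
SiO2 (M=60.083): mol = 0.69371; Si = 0.69371, O = 1.38742.
ΣO = 2.78537; factor = 12/ΣO = 4.30822.
Si apfu = 0.69371 × 4.30822 = 2.989.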